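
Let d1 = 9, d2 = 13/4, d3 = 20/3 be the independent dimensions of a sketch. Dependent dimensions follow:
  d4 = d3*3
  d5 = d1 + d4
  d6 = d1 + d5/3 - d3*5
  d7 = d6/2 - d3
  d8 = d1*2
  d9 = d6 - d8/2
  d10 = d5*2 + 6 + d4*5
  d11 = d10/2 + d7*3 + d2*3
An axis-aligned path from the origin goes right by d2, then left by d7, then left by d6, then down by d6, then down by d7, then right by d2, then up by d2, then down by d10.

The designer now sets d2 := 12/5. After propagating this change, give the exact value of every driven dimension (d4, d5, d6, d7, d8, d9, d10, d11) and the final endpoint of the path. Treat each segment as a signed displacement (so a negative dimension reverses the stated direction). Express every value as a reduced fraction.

d4 = 20
d5 = 29
d6 = -44/3
d7 = -14
d8 = 18
d9 = -71/3
d10 = 164
d11 = 236/5
endpoint = (502/15, -1994/15)

Apply edit: d2 := 12/5
  d4 = d3*3 = 20
  d5 = d1 + d4 = 29
  d6 = d1 + d5/3 - d3*5 = -44/3
  d7 = d6/2 - d3 = -14
  d8 = d1*2 = 18
  d9 = d6 - d8/2 = -71/3
  d10 = d5*2 + 6 + d4*5 = 164
  d11 = d10/2 + d7*3 + d2*3 = 236/5
Walk from origin (0, 0):
  seg 1: right by d2 = 12/5 → (12/5, 0)
  seg 2: left by d7 = -14 → (82/5, 0)
  seg 3: left by d6 = -44/3 → (466/15, 0)
  seg 4: down by d6 = -44/3 → (466/15, 44/3)
  seg 5: down by d7 = -14 → (466/15, 86/3)
  seg 6: right by d2 = 12/5 → (502/15, 86/3)
  seg 7: up by d2 = 12/5 → (502/15, 466/15)
  seg 8: down by d10 = 164 → (502/15, -1994/15)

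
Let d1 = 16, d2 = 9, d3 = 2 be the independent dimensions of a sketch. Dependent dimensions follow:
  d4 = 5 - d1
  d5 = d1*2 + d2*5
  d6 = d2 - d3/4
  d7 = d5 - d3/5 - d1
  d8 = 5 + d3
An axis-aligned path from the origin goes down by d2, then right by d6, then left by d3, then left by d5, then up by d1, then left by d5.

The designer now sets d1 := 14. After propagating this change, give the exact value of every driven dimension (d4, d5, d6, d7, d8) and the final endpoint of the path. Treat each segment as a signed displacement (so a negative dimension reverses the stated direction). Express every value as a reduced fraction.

Apply edit: d1 := 14
  d4 = 5 - d1 = -9
  d5 = d1*2 + d2*5 = 73
  d6 = d2 - d3/4 = 17/2
  d7 = d5 - d3/5 - d1 = 293/5
  d8 = 5 + d3 = 7
Walk from origin (0, 0):
  seg 1: down by d2 = 9 → (0, -9)
  seg 2: right by d6 = 17/2 → (17/2, -9)
  seg 3: left by d3 = 2 → (13/2, -9)
  seg 4: left by d5 = 73 → (-133/2, -9)
  seg 5: up by d1 = 14 → (-133/2, 5)
  seg 6: left by d5 = 73 → (-279/2, 5)

d4 = -9
d5 = 73
d6 = 17/2
d7 = 293/5
d8 = 7
endpoint = (-279/2, 5)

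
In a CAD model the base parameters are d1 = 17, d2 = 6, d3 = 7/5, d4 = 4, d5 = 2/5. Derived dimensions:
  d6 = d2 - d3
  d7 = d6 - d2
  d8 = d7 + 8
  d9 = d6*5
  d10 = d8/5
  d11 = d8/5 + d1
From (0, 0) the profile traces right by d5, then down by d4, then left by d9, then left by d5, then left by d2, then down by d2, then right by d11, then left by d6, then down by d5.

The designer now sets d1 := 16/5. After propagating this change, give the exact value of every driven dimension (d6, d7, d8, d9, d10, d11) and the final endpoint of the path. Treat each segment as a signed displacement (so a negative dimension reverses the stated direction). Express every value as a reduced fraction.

Apply edit: d1 := 16/5
  d6 = d2 - d3 = 23/5
  d7 = d6 - d2 = -7/5
  d8 = d7 + 8 = 33/5
  d9 = d6*5 = 23
  d10 = d8/5 = 33/25
  d11 = d8/5 + d1 = 113/25
Walk from origin (0, 0):
  seg 1: right by d5 = 2/5 → (2/5, 0)
  seg 2: down by d4 = 4 → (2/5, -4)
  seg 3: left by d9 = 23 → (-113/5, -4)
  seg 4: left by d5 = 2/5 → (-23, -4)
  seg 5: left by d2 = 6 → (-29, -4)
  seg 6: down by d2 = 6 → (-29, -10)
  seg 7: right by d11 = 113/25 → (-612/25, -10)
  seg 8: left by d6 = 23/5 → (-727/25, -10)
  seg 9: down by d5 = 2/5 → (-727/25, -52/5)

d6 = 23/5
d7 = -7/5
d8 = 33/5
d9 = 23
d10 = 33/25
d11 = 113/25
endpoint = (-727/25, -52/5)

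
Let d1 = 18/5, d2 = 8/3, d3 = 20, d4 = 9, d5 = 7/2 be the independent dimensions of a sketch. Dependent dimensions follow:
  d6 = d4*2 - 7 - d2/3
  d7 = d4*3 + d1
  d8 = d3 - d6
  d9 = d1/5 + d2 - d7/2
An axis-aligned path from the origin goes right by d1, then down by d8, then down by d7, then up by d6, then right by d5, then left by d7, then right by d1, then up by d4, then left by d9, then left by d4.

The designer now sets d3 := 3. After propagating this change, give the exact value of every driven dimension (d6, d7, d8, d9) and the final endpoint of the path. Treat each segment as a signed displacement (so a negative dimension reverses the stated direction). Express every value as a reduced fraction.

d6 = 91/9
d7 = 153/5
d8 = -64/9
d9 = -1787/150
endpoint = (-1274/75, -197/45)

Apply edit: d3 := 3
  d6 = d4*2 - 7 - d2/3 = 91/9
  d7 = d4*3 + d1 = 153/5
  d8 = d3 - d6 = -64/9
  d9 = d1/5 + d2 - d7/2 = -1787/150
Walk from origin (0, 0):
  seg 1: right by d1 = 18/5 → (18/5, 0)
  seg 2: down by d8 = -64/9 → (18/5, 64/9)
  seg 3: down by d7 = 153/5 → (18/5, -1057/45)
  seg 4: up by d6 = 91/9 → (18/5, -602/45)
  seg 5: right by d5 = 7/2 → (71/10, -602/45)
  seg 6: left by d7 = 153/5 → (-47/2, -602/45)
  seg 7: right by d1 = 18/5 → (-199/10, -602/45)
  seg 8: up by d4 = 9 → (-199/10, -197/45)
  seg 9: left by d9 = -1787/150 → (-599/75, -197/45)
  seg 10: left by d4 = 9 → (-1274/75, -197/45)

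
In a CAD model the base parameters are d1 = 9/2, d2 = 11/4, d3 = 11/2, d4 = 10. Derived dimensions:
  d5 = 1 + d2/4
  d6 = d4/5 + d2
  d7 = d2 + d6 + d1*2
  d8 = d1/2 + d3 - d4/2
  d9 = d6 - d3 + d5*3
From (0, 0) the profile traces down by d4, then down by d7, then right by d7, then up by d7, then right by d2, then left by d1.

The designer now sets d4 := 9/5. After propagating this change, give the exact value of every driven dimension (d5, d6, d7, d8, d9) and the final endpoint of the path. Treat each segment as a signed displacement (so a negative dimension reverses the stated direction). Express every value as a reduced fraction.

Apply edit: d4 := 9/5
  d5 = 1 + d2/4 = 27/16
  d6 = d4/5 + d2 = 311/100
  d7 = d2 + d6 + d1*2 = 743/50
  d8 = d1/2 + d3 - d4/2 = 137/20
  d9 = d6 - d3 + d5*3 = 1069/400
Walk from origin (0, 0):
  seg 1: down by d4 = 9/5 → (0, -9/5)
  seg 2: down by d7 = 743/50 → (0, -833/50)
  seg 3: right by d7 = 743/50 → (743/50, -833/50)
  seg 4: up by d7 = 743/50 → (743/50, -9/5)
  seg 5: right by d2 = 11/4 → (1761/100, -9/5)
  seg 6: left by d1 = 9/2 → (1311/100, -9/5)

d5 = 27/16
d6 = 311/100
d7 = 743/50
d8 = 137/20
d9 = 1069/400
endpoint = (1311/100, -9/5)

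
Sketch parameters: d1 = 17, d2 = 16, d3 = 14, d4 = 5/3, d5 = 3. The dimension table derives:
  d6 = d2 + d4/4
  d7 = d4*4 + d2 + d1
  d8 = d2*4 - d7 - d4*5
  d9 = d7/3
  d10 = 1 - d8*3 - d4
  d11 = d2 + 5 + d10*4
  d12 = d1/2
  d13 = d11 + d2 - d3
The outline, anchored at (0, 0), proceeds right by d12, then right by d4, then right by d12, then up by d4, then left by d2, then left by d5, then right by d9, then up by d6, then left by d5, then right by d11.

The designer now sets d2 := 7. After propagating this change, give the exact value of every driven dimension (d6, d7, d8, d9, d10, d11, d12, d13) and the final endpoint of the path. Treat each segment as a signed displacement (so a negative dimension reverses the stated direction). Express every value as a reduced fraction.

d6 = 89/12
d7 = 92/3
d8 = -11
d9 = 92/9
d10 = 97/3
d11 = 424/3
d12 = 17/2
d13 = 403/3
endpoint = (1415/9, 109/12)

Apply edit: d2 := 7
  d6 = d2 + d4/4 = 89/12
  d7 = d4*4 + d2 + d1 = 92/3
  d8 = d2*4 - d7 - d4*5 = -11
  d9 = d7/3 = 92/9
  d10 = 1 - d8*3 - d4 = 97/3
  d11 = d2 + 5 + d10*4 = 424/3
  d12 = d1/2 = 17/2
  d13 = d11 + d2 - d3 = 403/3
Walk from origin (0, 0):
  seg 1: right by d12 = 17/2 → (17/2, 0)
  seg 2: right by d4 = 5/3 → (61/6, 0)
  seg 3: right by d12 = 17/2 → (56/3, 0)
  seg 4: up by d4 = 5/3 → (56/3, 5/3)
  seg 5: left by d2 = 7 → (35/3, 5/3)
  seg 6: left by d5 = 3 → (26/3, 5/3)
  seg 7: right by d9 = 92/9 → (170/9, 5/3)
  seg 8: up by d6 = 89/12 → (170/9, 109/12)
  seg 9: left by d5 = 3 → (143/9, 109/12)
  seg 10: right by d11 = 424/3 → (1415/9, 109/12)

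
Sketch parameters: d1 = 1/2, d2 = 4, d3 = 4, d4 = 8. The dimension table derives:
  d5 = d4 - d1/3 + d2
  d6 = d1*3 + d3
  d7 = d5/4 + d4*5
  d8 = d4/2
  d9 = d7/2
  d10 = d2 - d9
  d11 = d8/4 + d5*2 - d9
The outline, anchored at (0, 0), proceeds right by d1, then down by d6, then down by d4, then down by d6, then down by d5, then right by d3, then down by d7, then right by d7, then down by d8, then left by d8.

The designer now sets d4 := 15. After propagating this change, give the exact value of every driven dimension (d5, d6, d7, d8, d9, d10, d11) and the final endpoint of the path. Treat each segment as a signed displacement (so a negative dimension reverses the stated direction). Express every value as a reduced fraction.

Apply edit: d4 := 15
  d5 = d4 - d1/3 + d2 = 113/6
  d6 = d1*3 + d3 = 11/2
  d7 = d5/4 + d4*5 = 1913/24
  d8 = d4/2 = 15/2
  d9 = d7/2 = 1913/48
  d10 = d2 - d9 = -1721/48
  d11 = d8/4 + d5*2 - d9 = -5/16
Walk from origin (0, 0):
  seg 1: right by d1 = 1/2 → (1/2, 0)
  seg 2: down by d6 = 11/2 → (1/2, -11/2)
  seg 3: down by d4 = 15 → (1/2, -41/2)
  seg 4: down by d6 = 11/2 → (1/2, -26)
  seg 5: down by d5 = 113/6 → (1/2, -269/6)
  seg 6: right by d3 = 4 → (9/2, -269/6)
  seg 7: down by d7 = 1913/24 → (9/2, -2989/24)
  seg 8: right by d7 = 1913/24 → (2021/24, -2989/24)
  seg 9: down by d8 = 15/2 → (2021/24, -3169/24)
  seg 10: left by d8 = 15/2 → (1841/24, -3169/24)

d5 = 113/6
d6 = 11/2
d7 = 1913/24
d8 = 15/2
d9 = 1913/48
d10 = -1721/48
d11 = -5/16
endpoint = (1841/24, -3169/24)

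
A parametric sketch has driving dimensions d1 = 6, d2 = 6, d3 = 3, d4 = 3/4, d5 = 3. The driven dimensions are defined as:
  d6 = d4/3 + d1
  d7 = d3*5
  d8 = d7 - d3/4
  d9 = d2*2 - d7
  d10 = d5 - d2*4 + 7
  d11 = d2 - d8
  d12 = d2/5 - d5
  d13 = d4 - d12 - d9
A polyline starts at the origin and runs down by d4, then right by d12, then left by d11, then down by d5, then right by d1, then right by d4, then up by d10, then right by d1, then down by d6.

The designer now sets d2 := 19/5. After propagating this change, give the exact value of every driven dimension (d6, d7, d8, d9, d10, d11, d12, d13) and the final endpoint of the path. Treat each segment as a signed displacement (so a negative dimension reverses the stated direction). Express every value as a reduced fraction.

d6 = 25/4
d7 = 15
d8 = 57/4
d9 = -37/5
d10 = -26/5
d11 = -209/20
d12 = -56/25
d13 = 1039/100
endpoint = (524/25, -76/5)

Apply edit: d2 := 19/5
  d6 = d4/3 + d1 = 25/4
  d7 = d3*5 = 15
  d8 = d7 - d3/4 = 57/4
  d9 = d2*2 - d7 = -37/5
  d10 = d5 - d2*4 + 7 = -26/5
  d11 = d2 - d8 = -209/20
  d12 = d2/5 - d5 = -56/25
  d13 = d4 - d12 - d9 = 1039/100
Walk from origin (0, 0):
  seg 1: down by d4 = 3/4 → (0, -3/4)
  seg 2: right by d12 = -56/25 → (-56/25, -3/4)
  seg 3: left by d11 = -209/20 → (821/100, -3/4)
  seg 4: down by d5 = 3 → (821/100, -15/4)
  seg 5: right by d1 = 6 → (1421/100, -15/4)
  seg 6: right by d4 = 3/4 → (374/25, -15/4)
  seg 7: up by d10 = -26/5 → (374/25, -179/20)
  seg 8: right by d1 = 6 → (524/25, -179/20)
  seg 9: down by d6 = 25/4 → (524/25, -76/5)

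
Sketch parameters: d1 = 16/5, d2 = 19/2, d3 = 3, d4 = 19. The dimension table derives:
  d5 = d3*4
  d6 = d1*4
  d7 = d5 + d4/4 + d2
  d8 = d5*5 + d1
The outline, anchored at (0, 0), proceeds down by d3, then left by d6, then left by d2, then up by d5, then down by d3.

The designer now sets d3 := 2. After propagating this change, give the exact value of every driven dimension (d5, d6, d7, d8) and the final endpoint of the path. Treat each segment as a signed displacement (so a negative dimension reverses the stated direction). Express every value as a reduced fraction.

d5 = 8
d6 = 64/5
d7 = 89/4
d8 = 216/5
endpoint = (-223/10, 4)

Apply edit: d3 := 2
  d5 = d3*4 = 8
  d6 = d1*4 = 64/5
  d7 = d5 + d4/4 + d2 = 89/4
  d8 = d5*5 + d1 = 216/5
Walk from origin (0, 0):
  seg 1: down by d3 = 2 → (0, -2)
  seg 2: left by d6 = 64/5 → (-64/5, -2)
  seg 3: left by d2 = 19/2 → (-223/10, -2)
  seg 4: up by d5 = 8 → (-223/10, 6)
  seg 5: down by d3 = 2 → (-223/10, 4)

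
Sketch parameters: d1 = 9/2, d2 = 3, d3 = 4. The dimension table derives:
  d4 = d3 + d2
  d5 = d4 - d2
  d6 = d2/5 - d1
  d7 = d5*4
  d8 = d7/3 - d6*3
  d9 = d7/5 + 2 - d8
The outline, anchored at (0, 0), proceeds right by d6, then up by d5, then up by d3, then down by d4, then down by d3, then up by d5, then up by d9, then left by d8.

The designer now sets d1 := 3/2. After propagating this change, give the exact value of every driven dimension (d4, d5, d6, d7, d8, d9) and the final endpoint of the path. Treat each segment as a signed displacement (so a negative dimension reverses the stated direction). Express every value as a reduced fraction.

d4 = 7
d5 = 4
d6 = -9/10
d7 = 16
d8 = 241/30
d9 = -17/6
endpoint = (-134/15, -11/6)

Apply edit: d1 := 3/2
  d4 = d3 + d2 = 7
  d5 = d4 - d2 = 4
  d6 = d2/5 - d1 = -9/10
  d7 = d5*4 = 16
  d8 = d7/3 - d6*3 = 241/30
  d9 = d7/5 + 2 - d8 = -17/6
Walk from origin (0, 0):
  seg 1: right by d6 = -9/10 → (-9/10, 0)
  seg 2: up by d5 = 4 → (-9/10, 4)
  seg 3: up by d3 = 4 → (-9/10, 8)
  seg 4: down by d4 = 7 → (-9/10, 1)
  seg 5: down by d3 = 4 → (-9/10, -3)
  seg 6: up by d5 = 4 → (-9/10, 1)
  seg 7: up by d9 = -17/6 → (-9/10, -11/6)
  seg 8: left by d8 = 241/30 → (-134/15, -11/6)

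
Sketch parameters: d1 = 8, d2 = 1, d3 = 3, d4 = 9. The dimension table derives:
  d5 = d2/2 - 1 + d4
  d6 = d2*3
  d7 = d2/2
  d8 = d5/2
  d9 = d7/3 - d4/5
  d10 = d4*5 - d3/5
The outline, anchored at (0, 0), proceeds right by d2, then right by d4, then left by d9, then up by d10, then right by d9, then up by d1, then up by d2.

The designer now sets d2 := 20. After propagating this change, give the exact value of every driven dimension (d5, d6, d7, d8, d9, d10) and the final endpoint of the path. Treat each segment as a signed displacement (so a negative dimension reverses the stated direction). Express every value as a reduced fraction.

d5 = 18
d6 = 60
d7 = 10
d8 = 9
d9 = 23/15
d10 = 222/5
endpoint = (29, 362/5)

Apply edit: d2 := 20
  d5 = d2/2 - 1 + d4 = 18
  d6 = d2*3 = 60
  d7 = d2/2 = 10
  d8 = d5/2 = 9
  d9 = d7/3 - d4/5 = 23/15
  d10 = d4*5 - d3/5 = 222/5
Walk from origin (0, 0):
  seg 1: right by d2 = 20 → (20, 0)
  seg 2: right by d4 = 9 → (29, 0)
  seg 3: left by d9 = 23/15 → (412/15, 0)
  seg 4: up by d10 = 222/5 → (412/15, 222/5)
  seg 5: right by d9 = 23/15 → (29, 222/5)
  seg 6: up by d1 = 8 → (29, 262/5)
  seg 7: up by d2 = 20 → (29, 362/5)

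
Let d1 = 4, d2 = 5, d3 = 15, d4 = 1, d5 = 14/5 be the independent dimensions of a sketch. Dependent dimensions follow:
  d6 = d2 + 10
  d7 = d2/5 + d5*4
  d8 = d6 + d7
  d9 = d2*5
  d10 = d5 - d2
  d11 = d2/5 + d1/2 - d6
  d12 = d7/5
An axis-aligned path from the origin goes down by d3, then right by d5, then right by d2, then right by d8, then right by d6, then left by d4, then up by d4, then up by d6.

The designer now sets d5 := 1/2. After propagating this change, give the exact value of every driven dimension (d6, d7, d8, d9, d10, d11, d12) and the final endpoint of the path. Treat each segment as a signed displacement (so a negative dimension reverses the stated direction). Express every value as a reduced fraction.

Apply edit: d5 := 1/2
  d6 = d2 + 10 = 15
  d7 = d2/5 + d5*4 = 3
  d8 = d6 + d7 = 18
  d9 = d2*5 = 25
  d10 = d5 - d2 = -9/2
  d11 = d2/5 + d1/2 - d6 = -12
  d12 = d7/5 = 3/5
Walk from origin (0, 0):
  seg 1: down by d3 = 15 → (0, -15)
  seg 2: right by d5 = 1/2 → (1/2, -15)
  seg 3: right by d2 = 5 → (11/2, -15)
  seg 4: right by d8 = 18 → (47/2, -15)
  seg 5: right by d6 = 15 → (77/2, -15)
  seg 6: left by d4 = 1 → (75/2, -15)
  seg 7: up by d4 = 1 → (75/2, -14)
  seg 8: up by d6 = 15 → (75/2, 1)

d6 = 15
d7 = 3
d8 = 18
d9 = 25
d10 = -9/2
d11 = -12
d12 = 3/5
endpoint = (75/2, 1)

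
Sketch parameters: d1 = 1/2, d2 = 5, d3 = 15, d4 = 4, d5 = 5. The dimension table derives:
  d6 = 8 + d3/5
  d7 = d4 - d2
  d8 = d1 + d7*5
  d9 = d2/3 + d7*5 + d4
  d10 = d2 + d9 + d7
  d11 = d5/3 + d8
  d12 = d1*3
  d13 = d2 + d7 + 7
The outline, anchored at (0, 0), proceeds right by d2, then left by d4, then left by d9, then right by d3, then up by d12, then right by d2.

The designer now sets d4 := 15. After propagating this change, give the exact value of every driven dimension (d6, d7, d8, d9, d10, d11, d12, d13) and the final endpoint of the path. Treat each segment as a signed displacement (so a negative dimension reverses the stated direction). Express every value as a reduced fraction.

Apply edit: d4 := 15
  d6 = 8 + d3/5 = 11
  d7 = d4 - d2 = 10
  d8 = d1 + d7*5 = 101/2
  d9 = d2/3 + d7*5 + d4 = 200/3
  d10 = d2 + d9 + d7 = 245/3
  d11 = d5/3 + d8 = 313/6
  d12 = d1*3 = 3/2
  d13 = d2 + d7 + 7 = 22
Walk from origin (0, 0):
  seg 1: right by d2 = 5 → (5, 0)
  seg 2: left by d4 = 15 → (-10, 0)
  seg 3: left by d9 = 200/3 → (-230/3, 0)
  seg 4: right by d3 = 15 → (-185/3, 0)
  seg 5: up by d12 = 3/2 → (-185/3, 3/2)
  seg 6: right by d2 = 5 → (-170/3, 3/2)

d6 = 11
d7 = 10
d8 = 101/2
d9 = 200/3
d10 = 245/3
d11 = 313/6
d12 = 3/2
d13 = 22
endpoint = (-170/3, 3/2)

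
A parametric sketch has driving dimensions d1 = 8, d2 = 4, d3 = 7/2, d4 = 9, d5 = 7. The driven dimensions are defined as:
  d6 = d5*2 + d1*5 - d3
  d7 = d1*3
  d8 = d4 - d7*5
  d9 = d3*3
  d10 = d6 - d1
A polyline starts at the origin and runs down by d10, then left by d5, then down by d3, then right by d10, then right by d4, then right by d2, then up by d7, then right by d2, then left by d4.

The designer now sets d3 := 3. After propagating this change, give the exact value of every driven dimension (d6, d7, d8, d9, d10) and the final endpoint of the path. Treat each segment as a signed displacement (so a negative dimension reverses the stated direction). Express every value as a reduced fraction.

Apply edit: d3 := 3
  d6 = d5*2 + d1*5 - d3 = 51
  d7 = d1*3 = 24
  d8 = d4 - d7*5 = -111
  d9 = d3*3 = 9
  d10 = d6 - d1 = 43
Walk from origin (0, 0):
  seg 1: down by d10 = 43 → (0, -43)
  seg 2: left by d5 = 7 → (-7, -43)
  seg 3: down by d3 = 3 → (-7, -46)
  seg 4: right by d10 = 43 → (36, -46)
  seg 5: right by d4 = 9 → (45, -46)
  seg 6: right by d2 = 4 → (49, -46)
  seg 7: up by d7 = 24 → (49, -22)
  seg 8: right by d2 = 4 → (53, -22)
  seg 9: left by d4 = 9 → (44, -22)

d6 = 51
d7 = 24
d8 = -111
d9 = 9
d10 = 43
endpoint = (44, -22)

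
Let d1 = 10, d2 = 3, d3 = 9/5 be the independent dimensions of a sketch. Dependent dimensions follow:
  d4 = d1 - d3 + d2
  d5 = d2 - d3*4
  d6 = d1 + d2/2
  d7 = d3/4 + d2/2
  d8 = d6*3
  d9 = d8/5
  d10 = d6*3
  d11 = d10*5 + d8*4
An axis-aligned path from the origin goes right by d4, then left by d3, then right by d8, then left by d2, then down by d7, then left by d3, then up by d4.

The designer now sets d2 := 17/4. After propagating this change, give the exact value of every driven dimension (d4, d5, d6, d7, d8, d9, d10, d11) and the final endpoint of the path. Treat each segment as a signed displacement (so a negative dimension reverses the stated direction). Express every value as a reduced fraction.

Apply edit: d2 := 17/4
  d4 = d1 - d3 + d2 = 249/20
  d5 = d2 - d3*4 = -59/20
  d6 = d1 + d2/2 = 97/8
  d7 = d3/4 + d2/2 = 103/40
  d8 = d6*3 = 291/8
  d9 = d8/5 = 291/40
  d10 = d6*3 = 291/8
  d11 = d10*5 + d8*4 = 2619/8
Walk from origin (0, 0):
  seg 1: right by d4 = 249/20 → (249/20, 0)
  seg 2: left by d3 = 9/5 → (213/20, 0)
  seg 3: right by d8 = 291/8 → (1881/40, 0)
  seg 4: left by d2 = 17/4 → (1711/40, 0)
  seg 5: down by d7 = 103/40 → (1711/40, -103/40)
  seg 6: left by d3 = 9/5 → (1639/40, -103/40)
  seg 7: up by d4 = 249/20 → (1639/40, 79/8)

d4 = 249/20
d5 = -59/20
d6 = 97/8
d7 = 103/40
d8 = 291/8
d9 = 291/40
d10 = 291/8
d11 = 2619/8
endpoint = (1639/40, 79/8)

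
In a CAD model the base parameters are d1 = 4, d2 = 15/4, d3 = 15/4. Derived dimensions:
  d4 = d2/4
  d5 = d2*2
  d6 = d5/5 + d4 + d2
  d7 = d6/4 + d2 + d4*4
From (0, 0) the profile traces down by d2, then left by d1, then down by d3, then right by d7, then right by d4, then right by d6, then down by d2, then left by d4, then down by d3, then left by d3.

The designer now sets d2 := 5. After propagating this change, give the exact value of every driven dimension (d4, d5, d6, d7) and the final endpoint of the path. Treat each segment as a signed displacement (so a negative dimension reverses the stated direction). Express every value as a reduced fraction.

Apply edit: d2 := 5
  d4 = d2/4 = 5/4
  d5 = d2*2 = 10
  d6 = d5/5 + d4 + d2 = 33/4
  d7 = d6/4 + d2 + d4*4 = 193/16
Walk from origin (0, 0):
  seg 1: down by d2 = 5 → (0, -5)
  seg 2: left by d1 = 4 → (-4, -5)
  seg 3: down by d3 = 15/4 → (-4, -35/4)
  seg 4: right by d7 = 193/16 → (129/16, -35/4)
  seg 5: right by d4 = 5/4 → (149/16, -35/4)
  seg 6: right by d6 = 33/4 → (281/16, -35/4)
  seg 7: down by d2 = 5 → (281/16, -55/4)
  seg 8: left by d4 = 5/4 → (261/16, -55/4)
  seg 9: down by d3 = 15/4 → (261/16, -35/2)
  seg 10: left by d3 = 15/4 → (201/16, -35/2)

d4 = 5/4
d5 = 10
d6 = 33/4
d7 = 193/16
endpoint = (201/16, -35/2)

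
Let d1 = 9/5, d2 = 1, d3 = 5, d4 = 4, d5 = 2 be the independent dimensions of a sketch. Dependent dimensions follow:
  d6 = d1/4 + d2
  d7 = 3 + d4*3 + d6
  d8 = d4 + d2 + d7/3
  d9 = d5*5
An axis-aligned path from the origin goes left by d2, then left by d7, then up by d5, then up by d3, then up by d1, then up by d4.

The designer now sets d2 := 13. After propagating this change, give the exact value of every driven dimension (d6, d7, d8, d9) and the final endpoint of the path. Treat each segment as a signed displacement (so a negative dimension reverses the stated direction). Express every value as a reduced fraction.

Apply edit: d2 := 13
  d6 = d1/4 + d2 = 269/20
  d7 = 3 + d4*3 + d6 = 569/20
  d8 = d4 + d2 + d7/3 = 1589/60
  d9 = d5*5 = 10
Walk from origin (0, 0):
  seg 1: left by d2 = 13 → (-13, 0)
  seg 2: left by d7 = 569/20 → (-829/20, 0)
  seg 3: up by d5 = 2 → (-829/20, 2)
  seg 4: up by d3 = 5 → (-829/20, 7)
  seg 5: up by d1 = 9/5 → (-829/20, 44/5)
  seg 6: up by d4 = 4 → (-829/20, 64/5)

d6 = 269/20
d7 = 569/20
d8 = 1589/60
d9 = 10
endpoint = (-829/20, 64/5)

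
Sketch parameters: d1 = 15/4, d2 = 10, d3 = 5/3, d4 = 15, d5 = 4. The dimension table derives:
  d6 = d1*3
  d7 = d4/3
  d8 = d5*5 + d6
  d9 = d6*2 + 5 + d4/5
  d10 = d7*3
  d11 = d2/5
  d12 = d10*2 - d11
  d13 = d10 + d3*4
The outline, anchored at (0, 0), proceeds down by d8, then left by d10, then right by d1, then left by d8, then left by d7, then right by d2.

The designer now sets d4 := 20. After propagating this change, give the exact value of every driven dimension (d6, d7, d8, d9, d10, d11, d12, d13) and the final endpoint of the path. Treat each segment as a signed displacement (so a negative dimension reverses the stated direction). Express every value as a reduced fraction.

d6 = 45/4
d7 = 20/3
d8 = 125/4
d9 = 63/2
d10 = 20
d11 = 2
d12 = 38
d13 = 80/3
endpoint = (-265/6, -125/4)

Apply edit: d4 := 20
  d6 = d1*3 = 45/4
  d7 = d4/3 = 20/3
  d8 = d5*5 + d6 = 125/4
  d9 = d6*2 + 5 + d4/5 = 63/2
  d10 = d7*3 = 20
  d11 = d2/5 = 2
  d12 = d10*2 - d11 = 38
  d13 = d10 + d3*4 = 80/3
Walk from origin (0, 0):
  seg 1: down by d8 = 125/4 → (0, -125/4)
  seg 2: left by d10 = 20 → (-20, -125/4)
  seg 3: right by d1 = 15/4 → (-65/4, -125/4)
  seg 4: left by d8 = 125/4 → (-95/2, -125/4)
  seg 5: left by d7 = 20/3 → (-325/6, -125/4)
  seg 6: right by d2 = 10 → (-265/6, -125/4)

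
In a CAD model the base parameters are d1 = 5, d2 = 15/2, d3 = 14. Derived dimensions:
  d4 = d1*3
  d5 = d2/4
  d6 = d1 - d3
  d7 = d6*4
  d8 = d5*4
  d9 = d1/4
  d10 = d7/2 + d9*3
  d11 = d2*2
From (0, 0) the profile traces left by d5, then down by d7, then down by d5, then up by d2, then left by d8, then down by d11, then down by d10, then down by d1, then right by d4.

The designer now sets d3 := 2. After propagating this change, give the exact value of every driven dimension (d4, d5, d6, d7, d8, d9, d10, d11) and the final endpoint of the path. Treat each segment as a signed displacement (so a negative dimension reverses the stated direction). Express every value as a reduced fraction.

Apply edit: d3 := 2
  d4 = d1*3 = 15
  d5 = d2/4 = 15/8
  d6 = d1 - d3 = 3
  d7 = d6*4 = 12
  d8 = d5*4 = 15/2
  d9 = d1/4 = 5/4
  d10 = d7/2 + d9*3 = 39/4
  d11 = d2*2 = 15
Walk from origin (0, 0):
  seg 1: left by d5 = 15/8 → (-15/8, 0)
  seg 2: down by d7 = 12 → (-15/8, -12)
  seg 3: down by d5 = 15/8 → (-15/8, -111/8)
  seg 4: up by d2 = 15/2 → (-15/8, -51/8)
  seg 5: left by d8 = 15/2 → (-75/8, -51/8)
  seg 6: down by d11 = 15 → (-75/8, -171/8)
  seg 7: down by d10 = 39/4 → (-75/8, -249/8)
  seg 8: down by d1 = 5 → (-75/8, -289/8)
  seg 9: right by d4 = 15 → (45/8, -289/8)

d4 = 15
d5 = 15/8
d6 = 3
d7 = 12
d8 = 15/2
d9 = 5/4
d10 = 39/4
d11 = 15
endpoint = (45/8, -289/8)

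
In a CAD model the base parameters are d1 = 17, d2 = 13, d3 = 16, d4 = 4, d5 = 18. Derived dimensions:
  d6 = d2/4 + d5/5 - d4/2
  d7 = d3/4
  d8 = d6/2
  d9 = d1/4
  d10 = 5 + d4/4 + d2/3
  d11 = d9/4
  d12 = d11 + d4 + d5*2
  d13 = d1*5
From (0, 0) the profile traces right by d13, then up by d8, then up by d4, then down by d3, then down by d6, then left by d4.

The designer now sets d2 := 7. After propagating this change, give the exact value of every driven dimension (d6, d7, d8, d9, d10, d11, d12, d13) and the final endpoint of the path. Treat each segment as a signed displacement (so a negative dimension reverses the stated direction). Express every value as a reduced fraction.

Apply edit: d2 := 7
  d6 = d2/4 + d5/5 - d4/2 = 67/20
  d7 = d3/4 = 4
  d8 = d6/2 = 67/40
  d9 = d1/4 = 17/4
  d10 = 5 + d4/4 + d2/3 = 25/3
  d11 = d9/4 = 17/16
  d12 = d11 + d4 + d5*2 = 657/16
  d13 = d1*5 = 85
Walk from origin (0, 0):
  seg 1: right by d13 = 85 → (85, 0)
  seg 2: up by d8 = 67/40 → (85, 67/40)
  seg 3: up by d4 = 4 → (85, 227/40)
  seg 4: down by d3 = 16 → (85, -413/40)
  seg 5: down by d6 = 67/20 → (85, -547/40)
  seg 6: left by d4 = 4 → (81, -547/40)

d6 = 67/20
d7 = 4
d8 = 67/40
d9 = 17/4
d10 = 25/3
d11 = 17/16
d12 = 657/16
d13 = 85
endpoint = (81, -547/40)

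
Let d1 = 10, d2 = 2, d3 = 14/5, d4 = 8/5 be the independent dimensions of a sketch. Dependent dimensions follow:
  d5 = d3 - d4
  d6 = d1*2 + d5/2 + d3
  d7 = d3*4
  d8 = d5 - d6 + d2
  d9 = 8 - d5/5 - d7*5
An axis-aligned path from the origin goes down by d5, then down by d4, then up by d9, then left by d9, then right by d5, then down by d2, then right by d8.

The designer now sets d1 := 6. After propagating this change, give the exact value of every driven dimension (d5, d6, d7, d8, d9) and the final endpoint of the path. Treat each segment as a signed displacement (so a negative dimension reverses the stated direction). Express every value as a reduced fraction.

d5 = 6/5
d6 = 77/5
d7 = 56/5
d8 = -61/5
d9 = -1206/25
endpoint = (931/25, -1326/25)

Apply edit: d1 := 6
  d5 = d3 - d4 = 6/5
  d6 = d1*2 + d5/2 + d3 = 77/5
  d7 = d3*4 = 56/5
  d8 = d5 - d6 + d2 = -61/5
  d9 = 8 - d5/5 - d7*5 = -1206/25
Walk from origin (0, 0):
  seg 1: down by d5 = 6/5 → (0, -6/5)
  seg 2: down by d4 = 8/5 → (0, -14/5)
  seg 3: up by d9 = -1206/25 → (0, -1276/25)
  seg 4: left by d9 = -1206/25 → (1206/25, -1276/25)
  seg 5: right by d5 = 6/5 → (1236/25, -1276/25)
  seg 6: down by d2 = 2 → (1236/25, -1326/25)
  seg 7: right by d8 = -61/5 → (931/25, -1326/25)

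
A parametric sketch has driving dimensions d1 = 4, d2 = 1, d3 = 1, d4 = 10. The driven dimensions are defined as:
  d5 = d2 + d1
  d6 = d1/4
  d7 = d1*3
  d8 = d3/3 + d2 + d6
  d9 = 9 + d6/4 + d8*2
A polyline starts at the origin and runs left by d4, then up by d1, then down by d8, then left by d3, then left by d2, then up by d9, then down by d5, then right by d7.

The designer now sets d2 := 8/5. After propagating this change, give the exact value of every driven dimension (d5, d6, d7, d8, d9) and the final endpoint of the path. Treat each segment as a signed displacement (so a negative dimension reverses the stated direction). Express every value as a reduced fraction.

d5 = 28/5
d6 = 1
d7 = 12
d8 = 44/15
d9 = 907/60
endpoint = (-3/5, 127/12)

Apply edit: d2 := 8/5
  d5 = d2 + d1 = 28/5
  d6 = d1/4 = 1
  d7 = d1*3 = 12
  d8 = d3/3 + d2 + d6 = 44/15
  d9 = 9 + d6/4 + d8*2 = 907/60
Walk from origin (0, 0):
  seg 1: left by d4 = 10 → (-10, 0)
  seg 2: up by d1 = 4 → (-10, 4)
  seg 3: down by d8 = 44/15 → (-10, 16/15)
  seg 4: left by d3 = 1 → (-11, 16/15)
  seg 5: left by d2 = 8/5 → (-63/5, 16/15)
  seg 6: up by d9 = 907/60 → (-63/5, 971/60)
  seg 7: down by d5 = 28/5 → (-63/5, 127/12)
  seg 8: right by d7 = 12 → (-3/5, 127/12)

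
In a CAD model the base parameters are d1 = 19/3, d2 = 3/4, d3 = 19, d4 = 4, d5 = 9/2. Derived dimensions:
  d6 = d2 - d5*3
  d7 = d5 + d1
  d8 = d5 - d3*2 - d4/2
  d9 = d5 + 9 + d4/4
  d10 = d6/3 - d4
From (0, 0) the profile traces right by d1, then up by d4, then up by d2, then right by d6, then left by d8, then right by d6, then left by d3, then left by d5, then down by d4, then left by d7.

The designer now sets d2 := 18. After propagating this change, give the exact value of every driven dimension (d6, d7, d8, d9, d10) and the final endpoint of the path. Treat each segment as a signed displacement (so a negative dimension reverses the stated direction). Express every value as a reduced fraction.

Apply edit: d2 := 18
  d6 = d2 - d5*3 = 9/2
  d7 = d5 + d1 = 65/6
  d8 = d5 - d3*2 - d4/2 = -71/2
  d9 = d5 + 9 + d4/4 = 29/2
  d10 = d6/3 - d4 = -5/2
Walk from origin (0, 0):
  seg 1: right by d1 = 19/3 → (19/3, 0)
  seg 2: up by d4 = 4 → (19/3, 4)
  seg 3: up by d2 = 18 → (19/3, 22)
  seg 4: right by d6 = 9/2 → (65/6, 22)
  seg 5: left by d8 = -71/2 → (139/3, 22)
  seg 6: right by d6 = 9/2 → (305/6, 22)
  seg 7: left by d3 = 19 → (191/6, 22)
  seg 8: left by d5 = 9/2 → (82/3, 22)
  seg 9: down by d4 = 4 → (82/3, 18)
  seg 10: left by d7 = 65/6 → (33/2, 18)

d6 = 9/2
d7 = 65/6
d8 = -71/2
d9 = 29/2
d10 = -5/2
endpoint = (33/2, 18)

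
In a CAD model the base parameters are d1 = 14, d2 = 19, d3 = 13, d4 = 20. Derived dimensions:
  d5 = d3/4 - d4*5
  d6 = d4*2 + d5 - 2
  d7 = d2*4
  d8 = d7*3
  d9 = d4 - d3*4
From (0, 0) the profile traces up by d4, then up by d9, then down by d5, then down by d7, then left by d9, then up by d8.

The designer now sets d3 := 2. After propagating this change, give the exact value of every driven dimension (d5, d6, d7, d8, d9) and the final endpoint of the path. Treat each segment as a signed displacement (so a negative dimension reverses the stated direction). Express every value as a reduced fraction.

d5 = -199/2
d6 = -123/2
d7 = 76
d8 = 228
d9 = 12
endpoint = (-12, 567/2)

Apply edit: d3 := 2
  d5 = d3/4 - d4*5 = -199/2
  d6 = d4*2 + d5 - 2 = -123/2
  d7 = d2*4 = 76
  d8 = d7*3 = 228
  d9 = d4 - d3*4 = 12
Walk from origin (0, 0):
  seg 1: up by d4 = 20 → (0, 20)
  seg 2: up by d9 = 12 → (0, 32)
  seg 3: down by d5 = -199/2 → (0, 263/2)
  seg 4: down by d7 = 76 → (0, 111/2)
  seg 5: left by d9 = 12 → (-12, 111/2)
  seg 6: up by d8 = 228 → (-12, 567/2)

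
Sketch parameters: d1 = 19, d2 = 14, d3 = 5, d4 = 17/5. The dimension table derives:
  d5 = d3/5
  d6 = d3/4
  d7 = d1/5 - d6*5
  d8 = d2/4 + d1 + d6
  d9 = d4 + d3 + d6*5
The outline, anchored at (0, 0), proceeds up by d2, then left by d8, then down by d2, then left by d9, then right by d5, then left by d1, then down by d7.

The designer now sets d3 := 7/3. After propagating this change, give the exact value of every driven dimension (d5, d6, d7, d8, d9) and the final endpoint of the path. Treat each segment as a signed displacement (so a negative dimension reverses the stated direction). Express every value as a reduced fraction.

Apply edit: d3 := 7/3
  d5 = d3/5 = 7/15
  d6 = d3/4 = 7/12
  d7 = d1/5 - d6*5 = 53/60
  d8 = d2/4 + d1 + d6 = 277/12
  d9 = d4 + d3 + d6*5 = 173/20
Walk from origin (0, 0):
  seg 1: up by d2 = 14 → (0, 14)
  seg 2: left by d8 = 277/12 → (-277/12, 14)
  seg 3: down by d2 = 14 → (-277/12, 0)
  seg 4: left by d9 = 173/20 → (-476/15, 0)
  seg 5: right by d5 = 7/15 → (-469/15, 0)
  seg 6: left by d1 = 19 → (-754/15, 0)
  seg 7: down by d7 = 53/60 → (-754/15, -53/60)

d5 = 7/15
d6 = 7/12
d7 = 53/60
d8 = 277/12
d9 = 173/20
endpoint = (-754/15, -53/60)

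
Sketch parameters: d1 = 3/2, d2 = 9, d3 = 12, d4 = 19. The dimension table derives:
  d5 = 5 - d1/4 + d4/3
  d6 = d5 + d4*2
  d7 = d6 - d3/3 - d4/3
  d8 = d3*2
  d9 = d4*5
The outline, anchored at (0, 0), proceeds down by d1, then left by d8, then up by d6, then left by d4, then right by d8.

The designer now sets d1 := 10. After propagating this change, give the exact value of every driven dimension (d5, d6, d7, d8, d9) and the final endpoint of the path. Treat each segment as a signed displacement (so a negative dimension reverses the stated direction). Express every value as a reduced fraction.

Apply edit: d1 := 10
  d5 = 5 - d1/4 + d4/3 = 53/6
  d6 = d5 + d4*2 = 281/6
  d7 = d6 - d3/3 - d4/3 = 73/2
  d8 = d3*2 = 24
  d9 = d4*5 = 95
Walk from origin (0, 0):
  seg 1: down by d1 = 10 → (0, -10)
  seg 2: left by d8 = 24 → (-24, -10)
  seg 3: up by d6 = 281/6 → (-24, 221/6)
  seg 4: left by d4 = 19 → (-43, 221/6)
  seg 5: right by d8 = 24 → (-19, 221/6)

d5 = 53/6
d6 = 281/6
d7 = 73/2
d8 = 24
d9 = 95
endpoint = (-19, 221/6)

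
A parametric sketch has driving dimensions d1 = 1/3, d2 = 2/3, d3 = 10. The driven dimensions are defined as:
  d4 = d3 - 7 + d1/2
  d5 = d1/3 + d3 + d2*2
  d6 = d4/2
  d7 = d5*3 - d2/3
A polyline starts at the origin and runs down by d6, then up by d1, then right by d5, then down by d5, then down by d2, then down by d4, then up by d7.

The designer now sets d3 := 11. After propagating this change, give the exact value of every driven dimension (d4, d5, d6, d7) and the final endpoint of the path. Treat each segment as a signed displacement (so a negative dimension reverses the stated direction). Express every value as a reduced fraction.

Apply edit: d3 := 11
  d4 = d3 - 7 + d1/2 = 25/6
  d5 = d1/3 + d3 + d2*2 = 112/9
  d6 = d4/2 = 25/12
  d7 = d5*3 - d2/3 = 334/9
Walk from origin (0, 0):
  seg 1: down by d6 = 25/12 → (0, -25/12)
  seg 2: up by d1 = 1/3 → (0, -7/4)
  seg 3: right by d5 = 112/9 → (112/9, -7/4)
  seg 4: down by d5 = 112/9 → (112/9, -511/36)
  seg 5: down by d2 = 2/3 → (112/9, -535/36)
  seg 6: down by d4 = 25/6 → (112/9, -685/36)
  seg 7: up by d7 = 334/9 → (112/9, 217/12)

d4 = 25/6
d5 = 112/9
d6 = 25/12
d7 = 334/9
endpoint = (112/9, 217/12)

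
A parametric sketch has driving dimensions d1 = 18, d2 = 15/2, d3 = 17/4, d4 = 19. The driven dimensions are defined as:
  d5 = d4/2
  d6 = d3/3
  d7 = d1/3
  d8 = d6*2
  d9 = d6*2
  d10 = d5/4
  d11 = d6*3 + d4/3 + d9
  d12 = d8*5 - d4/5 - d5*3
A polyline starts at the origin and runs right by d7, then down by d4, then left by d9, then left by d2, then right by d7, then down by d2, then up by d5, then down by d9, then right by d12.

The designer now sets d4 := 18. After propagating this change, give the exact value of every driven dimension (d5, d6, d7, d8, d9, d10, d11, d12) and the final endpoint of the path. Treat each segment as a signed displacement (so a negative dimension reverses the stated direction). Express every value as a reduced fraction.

d5 = 9
d6 = 17/12
d7 = 6
d8 = 17/6
d9 = 17/6
d10 = 9/4
d11 = 157/12
d12 = -493/30
endpoint = (-443/30, -58/3)

Apply edit: d4 := 18
  d5 = d4/2 = 9
  d6 = d3/3 = 17/12
  d7 = d1/3 = 6
  d8 = d6*2 = 17/6
  d9 = d6*2 = 17/6
  d10 = d5/4 = 9/4
  d11 = d6*3 + d4/3 + d9 = 157/12
  d12 = d8*5 - d4/5 - d5*3 = -493/30
Walk from origin (0, 0):
  seg 1: right by d7 = 6 → (6, 0)
  seg 2: down by d4 = 18 → (6, -18)
  seg 3: left by d9 = 17/6 → (19/6, -18)
  seg 4: left by d2 = 15/2 → (-13/3, -18)
  seg 5: right by d7 = 6 → (5/3, -18)
  seg 6: down by d2 = 15/2 → (5/3, -51/2)
  seg 7: up by d5 = 9 → (5/3, -33/2)
  seg 8: down by d9 = 17/6 → (5/3, -58/3)
  seg 9: right by d12 = -493/30 → (-443/30, -58/3)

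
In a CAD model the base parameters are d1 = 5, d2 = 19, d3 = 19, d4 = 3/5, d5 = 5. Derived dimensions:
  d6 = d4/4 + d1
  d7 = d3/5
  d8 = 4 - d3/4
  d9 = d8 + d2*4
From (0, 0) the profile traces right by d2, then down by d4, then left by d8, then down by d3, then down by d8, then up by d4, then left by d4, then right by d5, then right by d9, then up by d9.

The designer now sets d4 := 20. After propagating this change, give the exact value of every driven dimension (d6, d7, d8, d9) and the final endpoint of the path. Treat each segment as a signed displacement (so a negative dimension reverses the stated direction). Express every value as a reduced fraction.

Apply edit: d4 := 20
  d6 = d4/4 + d1 = 10
  d7 = d3/5 = 19/5
  d8 = 4 - d3/4 = -3/4
  d9 = d8 + d2*4 = 301/4
Walk from origin (0, 0):
  seg 1: right by d2 = 19 → (19, 0)
  seg 2: down by d4 = 20 → (19, -20)
  seg 3: left by d8 = -3/4 → (79/4, -20)
  seg 4: down by d3 = 19 → (79/4, -39)
  seg 5: down by d8 = -3/4 → (79/4, -153/4)
  seg 6: up by d4 = 20 → (79/4, -73/4)
  seg 7: left by d4 = 20 → (-1/4, -73/4)
  seg 8: right by d5 = 5 → (19/4, -73/4)
  seg 9: right by d9 = 301/4 → (80, -73/4)
  seg 10: up by d9 = 301/4 → (80, 57)

d6 = 10
d7 = 19/5
d8 = -3/4
d9 = 301/4
endpoint = (80, 57)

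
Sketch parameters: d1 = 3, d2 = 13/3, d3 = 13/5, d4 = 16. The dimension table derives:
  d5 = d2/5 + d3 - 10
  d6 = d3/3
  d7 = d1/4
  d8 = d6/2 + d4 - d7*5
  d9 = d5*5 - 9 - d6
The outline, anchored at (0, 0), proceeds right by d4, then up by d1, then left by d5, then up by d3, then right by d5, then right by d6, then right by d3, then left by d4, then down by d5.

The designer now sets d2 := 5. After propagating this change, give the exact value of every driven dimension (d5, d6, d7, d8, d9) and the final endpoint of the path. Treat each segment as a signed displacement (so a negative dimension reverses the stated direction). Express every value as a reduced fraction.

Apply edit: d2 := 5
  d5 = d2/5 + d3 - 10 = -32/5
  d6 = d3/3 = 13/15
  d7 = d1/4 = 3/4
  d8 = d6/2 + d4 - d7*5 = 761/60
  d9 = d5*5 - 9 - d6 = -628/15
Walk from origin (0, 0):
  seg 1: right by d4 = 16 → (16, 0)
  seg 2: up by d1 = 3 → (16, 3)
  seg 3: left by d5 = -32/5 → (112/5, 3)
  seg 4: up by d3 = 13/5 → (112/5, 28/5)
  seg 5: right by d5 = -32/5 → (16, 28/5)
  seg 6: right by d6 = 13/15 → (253/15, 28/5)
  seg 7: right by d3 = 13/5 → (292/15, 28/5)
  seg 8: left by d4 = 16 → (52/15, 28/5)
  seg 9: down by d5 = -32/5 → (52/15, 12)

d5 = -32/5
d6 = 13/15
d7 = 3/4
d8 = 761/60
d9 = -628/15
endpoint = (52/15, 12)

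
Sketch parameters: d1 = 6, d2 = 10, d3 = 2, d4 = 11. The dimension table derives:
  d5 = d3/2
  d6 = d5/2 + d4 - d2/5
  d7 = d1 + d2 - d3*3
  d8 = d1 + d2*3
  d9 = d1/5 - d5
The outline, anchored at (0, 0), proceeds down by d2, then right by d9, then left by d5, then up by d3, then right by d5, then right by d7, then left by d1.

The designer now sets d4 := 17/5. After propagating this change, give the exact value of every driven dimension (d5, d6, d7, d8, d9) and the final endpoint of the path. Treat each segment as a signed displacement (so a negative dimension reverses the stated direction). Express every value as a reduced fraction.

Apply edit: d4 := 17/5
  d5 = d3/2 = 1
  d6 = d5/2 + d4 - d2/5 = 19/10
  d7 = d1 + d2 - d3*3 = 10
  d8 = d1 + d2*3 = 36
  d9 = d1/5 - d5 = 1/5
Walk from origin (0, 0):
  seg 1: down by d2 = 10 → (0, -10)
  seg 2: right by d9 = 1/5 → (1/5, -10)
  seg 3: left by d5 = 1 → (-4/5, -10)
  seg 4: up by d3 = 2 → (-4/5, -8)
  seg 5: right by d5 = 1 → (1/5, -8)
  seg 6: right by d7 = 10 → (51/5, -8)
  seg 7: left by d1 = 6 → (21/5, -8)

d5 = 1
d6 = 19/10
d7 = 10
d8 = 36
d9 = 1/5
endpoint = (21/5, -8)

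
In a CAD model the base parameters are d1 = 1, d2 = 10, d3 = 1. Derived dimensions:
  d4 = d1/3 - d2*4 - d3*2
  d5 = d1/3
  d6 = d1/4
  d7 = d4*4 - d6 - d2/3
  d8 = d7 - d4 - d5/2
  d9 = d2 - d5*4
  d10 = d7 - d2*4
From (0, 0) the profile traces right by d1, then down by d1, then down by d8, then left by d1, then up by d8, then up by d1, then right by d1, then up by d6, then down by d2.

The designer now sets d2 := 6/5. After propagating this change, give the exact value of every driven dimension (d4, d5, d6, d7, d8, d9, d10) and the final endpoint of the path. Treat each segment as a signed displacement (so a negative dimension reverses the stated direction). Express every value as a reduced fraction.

d4 = -97/15
d5 = 1/3
d6 = 1/4
d7 = -1591/60
d8 = -1213/60
d9 = -2/15
d10 = -1879/60
endpoint = (1, -19/20)

Apply edit: d2 := 6/5
  d4 = d1/3 - d2*4 - d3*2 = -97/15
  d5 = d1/3 = 1/3
  d6 = d1/4 = 1/4
  d7 = d4*4 - d6 - d2/3 = -1591/60
  d8 = d7 - d4 - d5/2 = -1213/60
  d9 = d2 - d5*4 = -2/15
  d10 = d7 - d2*4 = -1879/60
Walk from origin (0, 0):
  seg 1: right by d1 = 1 → (1, 0)
  seg 2: down by d1 = 1 → (1, -1)
  seg 3: down by d8 = -1213/60 → (1, 1153/60)
  seg 4: left by d1 = 1 → (0, 1153/60)
  seg 5: up by d8 = -1213/60 → (0, -1)
  seg 6: up by d1 = 1 → (0, 0)
  seg 7: right by d1 = 1 → (1, 0)
  seg 8: up by d6 = 1/4 → (1, 1/4)
  seg 9: down by d2 = 6/5 → (1, -19/20)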